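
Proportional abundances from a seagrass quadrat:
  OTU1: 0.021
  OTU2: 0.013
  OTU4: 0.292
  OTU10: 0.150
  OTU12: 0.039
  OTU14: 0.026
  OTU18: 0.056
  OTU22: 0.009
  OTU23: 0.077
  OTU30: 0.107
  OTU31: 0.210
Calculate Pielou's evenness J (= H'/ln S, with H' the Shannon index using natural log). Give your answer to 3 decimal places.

H' = −Σ pᵢ ln pᵢ = −((-0.08113) + (-0.05646) + (-0.35945) + (-0.28457) + (-0.12652) + (-0.09489) + (-0.16141) + (-0.04239) + (-0.19742) + (-0.23914) + (-0.32774)) = 1.97113 (working shown to 5 dp, full precision carried).
With S = 11 species, ln S = 2.39790, so J = 1.97113/2.39790 = 0.82202, i.e. 0.822 to 3 decimal places.

0.822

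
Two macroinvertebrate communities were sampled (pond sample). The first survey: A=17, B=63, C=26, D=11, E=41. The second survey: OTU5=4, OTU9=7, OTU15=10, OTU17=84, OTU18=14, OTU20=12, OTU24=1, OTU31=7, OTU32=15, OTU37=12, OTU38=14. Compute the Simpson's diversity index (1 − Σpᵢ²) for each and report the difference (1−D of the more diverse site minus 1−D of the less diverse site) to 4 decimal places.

0.0175

The first survey: N=158, proportions 0.107595, 0.398734, 0.164557, 0.06962, 0.259494, giving 1−D = 0.730171 (working shown to 6 dp, full precision carried).
The second survey: N=180, proportions 0.022222, 0.038889, 0.055556, 0.466667, 0.077778, 0.066667, 0.005556, 0.038889, 0.083333, 0.066667, 0.077778, giving 1−D = 0.747654.
Difference = |0.730171 − 0.747654| = 0.017483, i.e. 0.0175 to 4 decimal places.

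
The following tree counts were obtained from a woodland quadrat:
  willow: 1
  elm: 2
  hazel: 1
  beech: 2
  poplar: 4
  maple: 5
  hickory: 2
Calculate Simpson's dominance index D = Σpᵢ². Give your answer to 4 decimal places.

0.1903

Total N = 1+2+1+2+4+5+2 = 17, so the proportions are 0.058824, 0.117647, 0.058824, 0.117647, 0.235294, 0.294118, 0.117647 (working shown to 6 dp, full precision carried).
D = 0.058824² + 0.117647² + 0.058824² + 0.117647² + 0.235294² + 0.294118² + 0.117647² = 0.003460 + 0.013841 + 0.003460 + 0.013841 + 0.055363 + 0.086505 + 0.013841 = 0.190311.
To 4 decimal places, D = 0.1903.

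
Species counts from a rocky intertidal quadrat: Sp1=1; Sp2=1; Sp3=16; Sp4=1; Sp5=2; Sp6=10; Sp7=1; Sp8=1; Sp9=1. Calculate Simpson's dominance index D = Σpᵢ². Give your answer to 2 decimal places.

Total N = 1+1+16+1+2+10+1+1+1 = 34, so the proportions are 0.0294, 0.0294, 0.4706, 0.0294, 0.0588, 0.2941, 0.0294, 0.0294, 0.0294 (working shown to 4 dp, full precision carried).
D = 0.0294² + 0.0294² + 0.4706² + 0.0294² + 0.0588² + 0.2941² + 0.0294² + 0.0294² + 0.0294² = 0.0009 + 0.0009 + 0.2215 + 0.0009 + 0.0035 + 0.0865 + 0.0009 + 0.0009 + 0.0009 = 0.3166.
To 2 decimal places, D = 0.32.

0.32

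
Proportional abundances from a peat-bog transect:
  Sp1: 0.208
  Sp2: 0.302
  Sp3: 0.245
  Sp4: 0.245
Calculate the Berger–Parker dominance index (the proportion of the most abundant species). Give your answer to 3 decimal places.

The largest proportion is 0.302, i.e. d = 0.302 to 3 decimal places.

0.302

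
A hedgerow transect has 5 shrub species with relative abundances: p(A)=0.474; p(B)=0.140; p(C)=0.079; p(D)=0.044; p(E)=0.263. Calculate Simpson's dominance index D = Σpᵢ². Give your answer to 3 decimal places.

0.322

D = 0.474² + 0.14² + 0.079² + 0.044² + 0.263² = 0.22468 + 0.01960 + 0.00624 + 0.00194 + 0.06917 = 0.32162 (working shown to 5 dp, full precision carried).
To 3 decimal places, D = 0.322.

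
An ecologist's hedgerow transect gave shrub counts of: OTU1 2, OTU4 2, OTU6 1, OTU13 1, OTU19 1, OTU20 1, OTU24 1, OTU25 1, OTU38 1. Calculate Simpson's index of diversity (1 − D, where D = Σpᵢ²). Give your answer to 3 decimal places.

0.876

Total N = 2+2+1+1+1+1+1+1+1 = 11, so the proportions are 0.18182, 0.18182, 0.09091, 0.09091, 0.09091, 0.09091, 0.09091, 0.09091, 0.09091 (working shown to 5 dp, full precision carried).
D = 0.18182² + 0.18182² + 0.09091² + 0.09091² + 0.09091² + 0.09091² + 0.09091² + 0.09091² + 0.09091² = 0.03306 + 0.03306 + 0.00826 + 0.00826 + 0.00826 + 0.00826 + 0.00826 + 0.00826 + 0.00826 = 0.12397.
So 1 − D = 0.87603, i.e. 0.876 to 3 decimal places.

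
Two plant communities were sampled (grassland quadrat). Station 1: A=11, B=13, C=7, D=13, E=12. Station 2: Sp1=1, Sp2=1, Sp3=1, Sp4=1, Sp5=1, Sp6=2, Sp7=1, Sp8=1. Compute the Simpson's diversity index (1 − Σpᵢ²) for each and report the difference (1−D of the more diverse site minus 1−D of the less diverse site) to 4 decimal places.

Station 1: N=56, proportions 0.196429, 0.232143, 0.125, 0.232143, 0.214286, giving 1−D = 0.792092 (working shown to 6 dp, full precision carried).
Station 2: N=9, proportions 0.111111, 0.111111, 0.111111, 0.111111, 0.111111, 0.222222, 0.111111, 0.111111, giving 1−D = 0.864198.
Difference = |0.792092 − 0.864198| = 0.072106, i.e. 0.0721 to 4 decimal places.

0.0721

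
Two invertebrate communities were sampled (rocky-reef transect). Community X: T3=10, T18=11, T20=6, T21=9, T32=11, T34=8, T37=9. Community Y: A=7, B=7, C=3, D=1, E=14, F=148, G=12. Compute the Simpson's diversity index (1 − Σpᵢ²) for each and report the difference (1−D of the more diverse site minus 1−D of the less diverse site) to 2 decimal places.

Community X: N=64, proportions 0.15625, 0.17188, 0.09375, 0.14062, 0.17188, 0.125, 0.14062, giving 1−D = 0.85254 (working shown to 5 dp, full precision carried).
Community Y: N=192, proportions 0.03646, 0.03646, 0.01562, 0.00521, 0.07292, 0.77083, 0.0625, giving 1−D = 0.39366.
Difference = |0.85254 − 0.39366| = 0.45888, i.e. 0.46 to 2 decimal places.

0.46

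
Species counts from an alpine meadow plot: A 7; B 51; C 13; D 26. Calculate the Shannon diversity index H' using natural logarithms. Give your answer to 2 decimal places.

Total N = 7+51+13+26 = 97, so the proportions are 0.0722, 0.5258, 0.134, 0.268 (working shown to 4 dp, full precision carried).
Each pᵢ ln pᵢ term: 0.0722×(-2.6288)=-0.1897, 0.5258×(-0.6429)=-0.3380, 0.134×(-2.0098)=-0.2693, 0.268×(-1.3166)=-0.3529.
Sum = -1.1500, so H' = 1.15.

1.15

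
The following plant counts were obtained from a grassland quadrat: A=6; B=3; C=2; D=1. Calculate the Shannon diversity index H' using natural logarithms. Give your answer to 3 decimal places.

Total N = 6+3+2+1 = 12, so the proportions are 0.5, 0.25, 0.16667, 0.08333 (working shown to 5 dp, full precision carried).
Each pᵢ ln pᵢ term: 0.5×(-0.69315)=-0.34657, 0.25×(-1.38629)=-0.34657, 0.16667×(-1.79176)=-0.29863, 0.08333×(-2.48491)=-0.20708.
Sum = -1.19885, so H' = 1.199.

1.199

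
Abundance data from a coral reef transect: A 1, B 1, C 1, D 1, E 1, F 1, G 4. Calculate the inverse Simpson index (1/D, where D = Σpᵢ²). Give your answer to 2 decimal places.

Total N = 1+1+1+1+1+1+4 = 10, so the proportions are 0.1, 0.1, 0.1, 0.1, 0.1, 0.1, 0.4 (working shown to 6 dp, full precision carried).
D = 0.1² + 0.1² + 0.1² + 0.1² + 0.1² + 0.1² + 0.4² = 0.010000 + 0.010000 + 0.010000 + 0.010000 + 0.010000 + 0.010000 + 0.160000 = 0.220000.
So 1/D = 4.5455, i.e. 4.55 to 2 decimal places.

4.55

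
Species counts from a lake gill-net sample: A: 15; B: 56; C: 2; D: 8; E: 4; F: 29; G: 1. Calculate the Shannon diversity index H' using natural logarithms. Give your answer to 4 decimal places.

1.3775

Total N = 15+56+2+8+4+29+1 = 115, so the proportions are 0.130435, 0.486957, 0.017391, 0.069565, 0.034783, 0.252174, 0.008696 (working shown to 6 dp, full precision carried).
Each pᵢ ln pᵢ term: 0.130435×(-2.036882)=-0.265680, 0.486957×(-0.719580)=-0.350404, 0.017391×(-4.051785)=-0.070466, 0.069565×(-2.665491)=-0.185425, 0.034783×(-3.358638)=-0.116822, 0.252174×(-1.377636)=-0.347404, 0.008696×(-4.744932)=-0.041260.
Sum = -1.377462, so H' = 1.3775.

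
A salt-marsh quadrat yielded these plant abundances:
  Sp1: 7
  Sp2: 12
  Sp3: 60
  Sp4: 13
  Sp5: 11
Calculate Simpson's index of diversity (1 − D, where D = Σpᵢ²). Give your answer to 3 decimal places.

Total N = 7+12+60+13+11 = 103, so the proportions are 0.06796, 0.1165, 0.58252, 0.12621, 0.1068 (working shown to 5 dp, full precision carried).
D = 0.06796² + 0.1165² + 0.58252² + 0.12621² + 0.1068² = 0.00462 + 0.01357 + 0.33933 + 0.01593 + 0.01141 = 0.38486.
So 1 − D = 0.61514, i.e. 0.615 to 3 decimal places.

0.615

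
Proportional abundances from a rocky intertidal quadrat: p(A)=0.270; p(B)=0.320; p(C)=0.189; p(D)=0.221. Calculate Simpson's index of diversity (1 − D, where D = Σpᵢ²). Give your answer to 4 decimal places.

0.7401

D = 0.27² + 0.32² + 0.189² + 0.221² = 0.072900 + 0.102400 + 0.035721 + 0.048841 = 0.259862 (working shown to 6 dp, full precision carried).
So 1 − D = 0.740138, i.e. 0.7401 to 4 decimal places.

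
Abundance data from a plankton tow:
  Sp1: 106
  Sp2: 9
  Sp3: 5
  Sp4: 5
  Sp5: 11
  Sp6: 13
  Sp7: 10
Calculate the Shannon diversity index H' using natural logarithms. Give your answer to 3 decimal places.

Total N = 106+9+5+5+11+13+10 = 159, so the proportions are 0.66667, 0.0566, 0.03145, 0.03145, 0.06918, 0.08176, 0.06289 (working shown to 5 dp, full precision carried).
Each pᵢ ln pᵢ term: 0.66667×(-0.40547)=-0.27031, 0.0566×(-2.87168)=-0.16255, 0.03145×(-3.45947)=-0.10879, 0.03145×(-3.45947)=-0.10879, 0.06918×(-2.67101)=-0.18479, 0.08176×(-2.50395)=-0.20473, 0.06289×(-2.76632)=-0.17398.
Sum = -1.21393, so H' = 1.214.

1.214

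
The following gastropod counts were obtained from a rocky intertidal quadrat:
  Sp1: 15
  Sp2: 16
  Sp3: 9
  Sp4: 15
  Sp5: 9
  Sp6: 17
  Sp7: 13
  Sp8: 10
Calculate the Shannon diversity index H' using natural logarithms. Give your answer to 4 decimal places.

Total N = 15+16+9+15+9+17+13+10 = 104, so the proportions are 0.144231, 0.153846, 0.086538, 0.144231, 0.086538, 0.163462, 0.125, 0.096154 (working shown to 6 dp, full precision carried).
Each pᵢ ln pᵢ term: 0.144231×(-1.936341)=-0.279280, 0.153846×(-1.871802)=-0.287970, 0.086538×(-2.447166)=-0.211774, 0.144231×(-1.936341)=-0.279280, 0.086538×(-2.447166)=-0.211774, 0.163462×(-1.811178)=-0.296058, 0.125×(-2.079442)=-0.259930, 0.096154×(-2.341806)=-0.225174.
Sum = -2.051239, so H' = 2.0512.

2.0512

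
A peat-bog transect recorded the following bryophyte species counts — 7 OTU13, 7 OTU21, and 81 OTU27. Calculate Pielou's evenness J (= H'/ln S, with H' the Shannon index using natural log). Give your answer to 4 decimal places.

0.4736

Total N = 7+7+81 = 95, so the proportions are 0.073684, 0.073684, 0.852632 (working shown to 6 dp, full precision carried).
H' = −Σ pᵢ ln pᵢ = −((-0.192166) + (-0.192166) + (-0.135933)) = 0.520265.
With S = 3 species, ln S = 1.098612, so J = 0.520265/1.098612 = 0.473566, i.e. 0.4736 to 4 decimal places.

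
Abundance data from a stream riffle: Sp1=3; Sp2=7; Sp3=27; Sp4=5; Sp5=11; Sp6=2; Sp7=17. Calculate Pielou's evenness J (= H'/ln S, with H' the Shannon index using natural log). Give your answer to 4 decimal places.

0.8425

Total N = 3+7+27+5+11+2+17 = 72, so the proportions are 0.041667, 0.097222, 0.375, 0.069444, 0.152778, 0.027778, 0.236111 (working shown to 6 dp, full precision carried).
H' = −Σ pᵢ ln pᵢ = −((-0.132419) + (-0.226601) + (-0.367811) + (-0.185224) + (-0.287034) + (-0.099542) + (-0.340815)) = 1.639447.
With S = 7 species, ln S = 1.945910, so J = 1.639447/1.945910 = 0.842509, i.e. 0.8425 to 4 decimal places.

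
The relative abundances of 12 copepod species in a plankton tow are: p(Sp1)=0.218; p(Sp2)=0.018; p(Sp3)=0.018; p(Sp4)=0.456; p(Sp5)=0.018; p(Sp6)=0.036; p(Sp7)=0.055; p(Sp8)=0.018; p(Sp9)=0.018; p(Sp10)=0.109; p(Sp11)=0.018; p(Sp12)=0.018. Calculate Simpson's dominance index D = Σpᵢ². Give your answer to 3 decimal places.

0.274

D = 0.218² + 0.018² + 0.018² + 0.456² + 0.018² + 0.036² + 0.055² + 0.018² + 0.018² + 0.109² + 0.018² + 0.018² = 0.04752 + 0.00032 + 0.00032 + 0.20794 + 0.00032 + 0.00130 + 0.00302 + 0.00032 + 0.00032 + 0.01188 + 0.00032 + 0.00032 = 0.27393 (working shown to 5 dp, full precision carried).
To 3 decimal places, D = 0.274.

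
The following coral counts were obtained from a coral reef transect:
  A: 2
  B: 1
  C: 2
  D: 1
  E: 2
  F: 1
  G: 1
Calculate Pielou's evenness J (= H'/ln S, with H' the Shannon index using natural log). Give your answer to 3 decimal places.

Total N = 2+1+2+1+2+1+1 = 10, so the proportions are 0.2, 0.1, 0.2, 0.1, 0.2, 0.1, 0.1 (working shown to 5 dp, full precision carried).
H' = −Σ pᵢ ln pᵢ = −((-0.32189) + (-0.23026) + (-0.32189) + (-0.23026) + (-0.32189) + (-0.23026) + (-0.23026)) = 1.88670.
With S = 7 species, ln S = 1.94591, so J = 1.88670/1.94591 = 0.96957, i.e. 0.970 to 3 decimal places.

0.970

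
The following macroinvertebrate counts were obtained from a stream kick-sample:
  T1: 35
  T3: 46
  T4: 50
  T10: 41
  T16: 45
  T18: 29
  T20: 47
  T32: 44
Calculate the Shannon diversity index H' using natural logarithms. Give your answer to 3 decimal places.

Total N = 35+46+50+41+45+29+47+44 = 337, so the proportions are 0.10386, 0.1365, 0.14837, 0.12166, 0.13353, 0.08605, 0.13947, 0.13056 (working shown to 5 dp, full precision carried).
Each pᵢ ln pᵢ term: 0.10386×(-2.26473)=-0.23521, 0.1365×(-1.99144)=-0.27183, 0.14837×(-1.90806)=-0.28309, 0.12166×(-2.10651)=-0.25628, 0.13353×(-2.01342)=-0.26885, 0.08605×(-2.45279)=-0.21107, 0.13947×(-1.96994)=-0.27474, 0.13056×(-2.03589)=-0.26581.
Sum = -2.06689, so H' = 2.067.

2.067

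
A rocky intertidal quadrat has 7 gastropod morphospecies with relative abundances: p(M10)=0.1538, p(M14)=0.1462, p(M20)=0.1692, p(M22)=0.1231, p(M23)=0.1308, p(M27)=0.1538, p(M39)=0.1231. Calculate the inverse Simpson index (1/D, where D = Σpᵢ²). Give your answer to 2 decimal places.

6.91

D = 0.1538² + 0.1462² + 0.1692² + 0.1231² + 0.1308² + 0.1538² + 0.1231² = 0.023654 + 0.021374 + 0.028629 + 0.015154 + 0.017109 + 0.023654 + 0.015154 = 0.144728 (working shown to 6 dp, full precision carried).
So 1/D = 6.9095, i.e. 6.91 to 2 decimal places.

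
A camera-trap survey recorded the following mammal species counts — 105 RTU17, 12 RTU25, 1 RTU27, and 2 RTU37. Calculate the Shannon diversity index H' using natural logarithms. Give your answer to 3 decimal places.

0.455

Total N = 105+12+1+2 = 120, so the proportions are 0.875, 0.1, 0.00833, 0.01667 (working shown to 5 dp, full precision carried).
Each pᵢ ln pᵢ term: 0.875×(-0.13353)=-0.11684, 0.1×(-2.30259)=-0.23026, 0.00833×(-4.78749)=-0.03990, 0.01667×(-4.09434)=-0.06824.
Sum = -0.45523, so H' = 0.455.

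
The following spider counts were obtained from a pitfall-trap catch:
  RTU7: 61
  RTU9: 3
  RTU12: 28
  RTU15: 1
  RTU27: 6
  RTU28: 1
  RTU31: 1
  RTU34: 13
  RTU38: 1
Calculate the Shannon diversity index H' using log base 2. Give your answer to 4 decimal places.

Total N = 61+3+28+1+6+1+1+13+1 = 115, so the proportions are 0.530435, 0.026087, 0.243478, 0.008696, 0.052174, 0.008696, 0.008696, 0.113043, 0.008696 (working shown to 6 dp, full precision carried).
Each pᵢ log₂ pᵢ term: 0.530435×(-0.914753)=-0.485217, 0.026087×(-5.260528)=-0.137231, 0.243478×(-2.038135)=-0.496242, 0.008696×(-6.845490)=-0.059526, 0.052174×(-4.260528)=-0.222288, 0.008696×(-6.845490)=-0.059526, 0.008696×(-6.845490)=-0.059526, 0.113043×(-3.145050)=-0.355527, 0.008696×(-6.845490)=-0.059526.
Sum = -1.934609, so H' = 1.9346.

1.9346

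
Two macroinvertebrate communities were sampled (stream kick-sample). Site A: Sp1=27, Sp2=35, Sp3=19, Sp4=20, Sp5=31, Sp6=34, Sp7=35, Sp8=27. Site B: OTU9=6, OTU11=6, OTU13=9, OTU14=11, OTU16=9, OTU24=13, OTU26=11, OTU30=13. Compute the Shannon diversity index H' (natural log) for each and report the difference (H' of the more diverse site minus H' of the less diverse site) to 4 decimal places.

Site A: N=228, proportions 0.118421, 0.153509, 0.083333, 0.087719, 0.135965, 0.149123, 0.153509, 0.118421, giving H' = 2.056282 (working shown to 6 dp, full precision carried).
Site B: N=78, proportions 0.076923, 0.076923, 0.115385, 0.141026, 0.115385, 0.166667, 0.141026, 0.166667, giving H' = 2.042689.
Difference = |2.056282 − 2.042689| = 0.013593, i.e. 0.0136 to 4 decimal places.

0.0136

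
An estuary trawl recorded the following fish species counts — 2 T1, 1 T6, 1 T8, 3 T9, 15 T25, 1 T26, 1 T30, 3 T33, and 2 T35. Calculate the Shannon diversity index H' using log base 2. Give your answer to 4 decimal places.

Total N = 2+1+1+3+15+1+1+3+2 = 29, so the proportions are 0.068966, 0.034483, 0.034483, 0.103448, 0.517241, 0.034483, 0.034483, 0.103448, 0.068966 (working shown to 6 dp, full precision carried).
Each pᵢ log₂ pᵢ term: 0.068966×(-3.857981)=-0.266068, 0.034483×(-4.857981)=-0.167517, 0.034483×(-4.857981)=-0.167517, 0.103448×(-3.273018)=-0.338588, 0.517241×(-0.951090)=-0.491943, 0.034483×(-4.857981)=-0.167517, 0.034483×(-4.857981)=-0.167517, 0.103448×(-3.273018)=-0.338588, 0.068966×(-3.857981)=-0.266068.
Sum = -2.371321, so H' = 2.3713.

2.3713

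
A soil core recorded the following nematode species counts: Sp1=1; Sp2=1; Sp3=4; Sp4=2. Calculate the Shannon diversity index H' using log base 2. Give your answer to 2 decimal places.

Total N = 1+1+4+2 = 8, so the proportions are 0.125, 0.125, 0.5, 0.25 (working shown to 4 dp, full precision carried).
Each pᵢ log₂ pᵢ term: 0.125×(-3.0000)=-0.3750, 0.125×(-3.0000)=-0.3750, 0.5×(-1.0000)=-0.5000, 0.25×(-2.0000)=-0.5000.
Sum = -1.7500, so H' = 1.75.

1.75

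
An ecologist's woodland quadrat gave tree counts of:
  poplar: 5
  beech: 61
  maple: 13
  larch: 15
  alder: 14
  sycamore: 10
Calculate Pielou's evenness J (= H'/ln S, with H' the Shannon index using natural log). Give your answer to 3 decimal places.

0.805

Total N = 5+61+13+15+14+10 = 118, so the proportions are 0.04237, 0.51695, 0.11017, 0.12712, 0.11864, 0.08475 (working shown to 5 dp, full precision carried).
H' = −Σ pᵢ ln pᵢ = −((-0.13395) + (-0.34109) + (-0.24300) + (-0.26220) + (-0.25290) + (-0.20916)) = 1.44231.
With S = 6 species, ln S = 1.79176, so J = 1.44231/1.79176 = 0.80497, i.e. 0.805 to 3 decimal places.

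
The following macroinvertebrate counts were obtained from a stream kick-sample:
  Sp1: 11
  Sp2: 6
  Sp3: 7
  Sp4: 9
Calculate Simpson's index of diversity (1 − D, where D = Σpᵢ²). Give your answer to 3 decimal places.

Total N = 11+6+7+9 = 33, so the proportions are 0.33333, 0.18182, 0.21212, 0.27273 (working shown to 5 dp, full precision carried).
D = 0.33333² + 0.18182² + 0.21212² + 0.27273² = 0.11111 + 0.03306 + 0.04500 + 0.07438 = 0.26354.
So 1 − D = 0.73646, i.e. 0.736 to 3 decimal places.

0.736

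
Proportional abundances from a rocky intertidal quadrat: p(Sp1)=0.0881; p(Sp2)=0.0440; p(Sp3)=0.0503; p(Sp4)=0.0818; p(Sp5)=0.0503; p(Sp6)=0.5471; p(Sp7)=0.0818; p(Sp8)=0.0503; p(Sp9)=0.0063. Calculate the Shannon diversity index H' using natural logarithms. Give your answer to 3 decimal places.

1.574

Each pᵢ ln pᵢ term (working shown to 5 dp, full precision carried): 0.0881×(-2.42928)=-0.21402, 0.044×(-3.12357)=-0.13744, 0.0503×(-2.98975)=-0.15038, 0.0818×(-2.50348)=-0.20478, 0.0503×(-2.98975)=-0.15038, 0.5471×(-0.60312)=-0.32997, 0.0818×(-2.50348)=-0.20478, 0.0503×(-2.98975)=-0.15038, 0.0063×(-5.06721)=-0.03192.
Sum = -1.57407, so H' = 1.574.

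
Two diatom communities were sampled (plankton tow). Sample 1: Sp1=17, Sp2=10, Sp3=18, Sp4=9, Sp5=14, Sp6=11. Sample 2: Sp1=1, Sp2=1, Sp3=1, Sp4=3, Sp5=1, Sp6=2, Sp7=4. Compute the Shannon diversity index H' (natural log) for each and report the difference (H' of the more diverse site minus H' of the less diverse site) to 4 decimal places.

Sample 1: N=79, proportions 0.21519, 0.126582, 0.227848, 0.113924, 0.177215, 0.139241, giving H' = 1.757855 (working shown to 6 dp, full precision carried).
Sample 2: N=13, proportions 0.076923, 0.076923, 0.076923, 0.230769, 0.076923, 0.153846, 0.307692, giving H' = 1.778233.
Difference = |1.757855 − 1.778233| = 0.020378, i.e. 0.0204 to 4 decimal places.

0.0204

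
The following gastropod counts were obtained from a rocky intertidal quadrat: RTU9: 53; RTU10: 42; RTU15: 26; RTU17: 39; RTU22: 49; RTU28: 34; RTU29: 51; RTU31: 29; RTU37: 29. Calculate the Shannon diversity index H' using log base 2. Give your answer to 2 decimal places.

3.13

Total N = 53+42+26+39+49+34+51+29+29 = 352, so the proportions are 0.1506, 0.1193, 0.0739, 0.1108, 0.1392, 0.0966, 0.1449, 0.0824, 0.0824 (working shown to 4 dp, full precision carried).
Each pᵢ log₂ pᵢ term: 0.1506×(-2.7315)=-0.4113, 0.1193×(-3.0671)=-0.3660, 0.0739×(-3.7590)=-0.2777, 0.1108×(-3.1740)=-0.3517, 0.1392×(-2.8447)=-0.3960, 0.0966×(-3.3720)=-0.3257, 0.1449×(-2.7870)=-0.4038, 0.0824×(-3.6015)=-0.2967, 0.0824×(-3.6015)=-0.2967.
Sum = -3.1255, so H' = 3.13.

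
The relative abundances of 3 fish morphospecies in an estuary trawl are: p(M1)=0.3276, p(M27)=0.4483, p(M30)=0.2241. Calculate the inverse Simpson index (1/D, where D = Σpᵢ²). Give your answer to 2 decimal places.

D = 0.3276² + 0.4483² + 0.2241² = 0.10732 + 0.20097 + 0.05022 = 0.35852 (working shown to 5 dp, full precision carried).
So 1/D = 2.7893, i.e. 2.79 to 2 decimal places.

2.79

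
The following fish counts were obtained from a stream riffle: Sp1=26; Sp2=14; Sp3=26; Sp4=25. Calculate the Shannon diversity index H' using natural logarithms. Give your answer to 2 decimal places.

1.36

Total N = 26+14+26+25 = 91, so the proportions are 0.2857, 0.1538, 0.2857, 0.2747 (working shown to 4 dp, full precision carried).
Each pᵢ ln pᵢ term: 0.2857×(-1.2528)=-0.3579, 0.1538×(-1.8718)=-0.2880, 0.2857×(-1.2528)=-0.3579, 0.2747×(-1.2920)=-0.3549.
Sum = -1.3588, so H' = 1.36.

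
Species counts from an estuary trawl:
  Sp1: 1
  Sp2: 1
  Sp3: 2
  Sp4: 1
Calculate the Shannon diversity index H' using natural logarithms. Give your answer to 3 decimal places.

1.332

Total N = 1+1+2+1 = 5, so the proportions are 0.2, 0.2, 0.4, 0.2 (working shown to 5 dp, full precision carried).
Each pᵢ ln pᵢ term: 0.2×(-1.60944)=-0.32189, 0.2×(-1.60944)=-0.32189, 0.4×(-0.91629)=-0.36652, 0.2×(-1.60944)=-0.32189.
Sum = -1.33218, so H' = 1.332.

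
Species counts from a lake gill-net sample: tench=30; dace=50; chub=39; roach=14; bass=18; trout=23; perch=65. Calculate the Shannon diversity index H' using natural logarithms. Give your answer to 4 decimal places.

1.8240

Total N = 30+50+39+14+18+23+65 = 239, so the proportions are 0.125523, 0.209205, 0.16318, 0.058577, 0.075314, 0.096234, 0.271967 (working shown to 6 dp, full precision carried).
Each pᵢ ln pᵢ term: 0.125523×(-2.075266)=-0.260494, 0.209205×(-1.564441)=-0.327289, 0.16318×(-1.812902)=-0.295829, 0.058577×(-2.837406)=-0.166208, 0.075314×(-2.586092)=-0.194768, 0.096234×(-2.340969)=-0.225282, 0.271967×(-1.302076)=-0.354121.
Sum = -1.823991, so H' = 1.8240.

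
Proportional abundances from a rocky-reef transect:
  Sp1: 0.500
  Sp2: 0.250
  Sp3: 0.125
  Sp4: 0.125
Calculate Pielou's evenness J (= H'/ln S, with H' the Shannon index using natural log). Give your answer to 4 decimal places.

H' = −Σ pᵢ ln pᵢ = −((-0.346574) + (-0.346574) + (-0.259930) + (-0.259930)) = 1.213008 (working shown to 6 dp, full precision carried).
With S = 4 species, ln S = 1.386294, so J = 1.213008/1.386294 = 0.875000, i.e. 0.8750 to 4 decimal places.

0.8750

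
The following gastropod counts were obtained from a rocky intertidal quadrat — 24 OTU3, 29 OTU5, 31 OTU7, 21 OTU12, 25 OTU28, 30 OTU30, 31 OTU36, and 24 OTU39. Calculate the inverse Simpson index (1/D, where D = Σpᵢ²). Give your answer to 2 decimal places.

Total N = 24+29+31+21+25+30+31+24 = 215, so the proportions are 0.111628, 0.134884, 0.144186, 0.097674, 0.116279, 0.139535, 0.144186, 0.111628 (working shown to 6 dp, full precision carried).
D = 0.111628² + 0.134884² + 0.144186² + 0.097674² + 0.116279² + 0.139535² + 0.144186² + 0.111628² = 0.012461 + 0.018194 + 0.020790 + 0.009540 + 0.013521 + 0.019470 + 0.020790 + 0.012461 = 0.127226.
So 1/D = 7.8601, i.e. 7.86 to 2 decimal places.

7.86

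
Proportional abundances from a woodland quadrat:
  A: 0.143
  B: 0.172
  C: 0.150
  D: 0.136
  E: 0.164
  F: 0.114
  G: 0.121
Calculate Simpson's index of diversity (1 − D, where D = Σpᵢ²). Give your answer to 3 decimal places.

0.854

D = 0.143² + 0.172² + 0.15² + 0.136² + 0.164² + 0.114² + 0.121² = 0.02045 + 0.02958 + 0.02250 + 0.01850 + 0.02690 + 0.01300 + 0.01464 = 0.14556 (working shown to 5 dp, full precision carried).
So 1 − D = 0.85444, i.e. 0.854 to 3 decimal places.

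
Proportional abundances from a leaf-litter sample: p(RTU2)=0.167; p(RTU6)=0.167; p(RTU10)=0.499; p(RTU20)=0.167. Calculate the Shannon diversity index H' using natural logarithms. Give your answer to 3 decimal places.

1.244

Each pᵢ ln pᵢ term (working shown to 5 dp, full precision carried): 0.167×(-1.78976)=-0.29889, 0.167×(-1.78976)=-0.29889, 0.499×(-0.69515)=-0.34688, 0.167×(-1.78976)=-0.29889.
Sum = -1.24355, so H' = 1.244.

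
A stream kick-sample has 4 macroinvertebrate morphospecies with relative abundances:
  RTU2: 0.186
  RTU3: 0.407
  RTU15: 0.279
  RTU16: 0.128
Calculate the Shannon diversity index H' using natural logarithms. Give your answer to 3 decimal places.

1.298

Each pᵢ ln pᵢ term (working shown to 5 dp, full precision carried): 0.186×(-1.68201)=-0.31285, 0.407×(-0.89894)=-0.36587, 0.279×(-1.27654)=-0.35616, 0.128×(-2.05573)=-0.26313.
Sum = -1.29801, so H' = 1.298.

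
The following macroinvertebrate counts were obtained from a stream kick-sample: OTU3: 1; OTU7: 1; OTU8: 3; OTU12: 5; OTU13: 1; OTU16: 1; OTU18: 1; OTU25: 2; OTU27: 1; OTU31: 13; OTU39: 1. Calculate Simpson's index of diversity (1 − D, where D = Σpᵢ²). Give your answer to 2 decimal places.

0.76

Total N = 1+1+3+5+1+1+1+2+1+13+1 = 30, so the proportions are 0.0333, 0.0333, 0.1, 0.1667, 0.0333, 0.0333, 0.0333, 0.0667, 0.0333, 0.4333, 0.0333 (working shown to 4 dp, full precision carried).
D = 0.0333² + 0.0333² + 0.1² + 0.1667² + 0.0333² + 0.0333² + 0.0333² + 0.0667² + 0.0333² + 0.4333² + 0.0333² = 0.0011 + 0.0011 + 0.0100 + 0.0278 + 0.0011 + 0.0011 + 0.0011 + 0.0044 + 0.0011 + 0.1878 + 0.0011 = 0.2378.
So 1 − D = 0.7622, i.e. 0.76 to 2 decimal places.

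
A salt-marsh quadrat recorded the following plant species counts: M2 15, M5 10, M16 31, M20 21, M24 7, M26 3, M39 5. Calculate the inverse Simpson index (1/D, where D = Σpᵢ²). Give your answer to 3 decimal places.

4.676

Total N = 15+10+31+21+7+3+5 = 92, so the proportions are 0.1630435, 0.1086957, 0.3369565, 0.2282609, 0.076087, 0.0326087, 0.0543478 (working shown to 7 dp, full precision carried).
D = 0.1630435² + 0.1086957² + 0.3369565² + 0.2282609² + 0.076087² + 0.0326087² + 0.0543478² = 0.0265832 + 0.0118147 + 0.1135397 + 0.0521030 + 0.0057892 + 0.0010633 + 0.0029537 = 0.2138469.
So 1/D = 4.67624, i.e. 4.676 to 3 decimal places.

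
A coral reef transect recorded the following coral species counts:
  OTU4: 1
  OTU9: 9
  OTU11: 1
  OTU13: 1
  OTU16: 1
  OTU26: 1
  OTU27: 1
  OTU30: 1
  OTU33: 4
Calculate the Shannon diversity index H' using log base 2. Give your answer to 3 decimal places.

Total N = 1+9+1+1+1+1+1+1+4 = 20, so the proportions are 0.05, 0.45, 0.05, 0.05, 0.05, 0.05, 0.05, 0.05, 0.2 (working shown to 5 dp, full precision carried).
Each pᵢ log₂ pᵢ term: 0.05×(-4.32193)=-0.21610, 0.45×(-1.15200)=-0.51840, 0.05×(-4.32193)=-0.21610, 0.05×(-4.32193)=-0.21610, 0.05×(-4.32193)=-0.21610, 0.05×(-4.32193)=-0.21610, 0.05×(-4.32193)=-0.21610, 0.05×(-4.32193)=-0.21610, 0.2×(-2.32193)=-0.46439.
Sum = -2.49546, so H' = 2.495.

2.495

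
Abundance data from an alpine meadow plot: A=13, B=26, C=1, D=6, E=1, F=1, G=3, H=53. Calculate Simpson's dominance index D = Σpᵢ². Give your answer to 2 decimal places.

Total N = 13+26+1+6+1+1+3+53 = 104, so the proportions are 0.125, 0.25, 0.0096, 0.0577, 0.0096, 0.0096, 0.0288, 0.5096 (working shown to 4 dp, full precision carried).
D = 0.125² + 0.25² + 0.0096² + 0.0577² + 0.0096² + 0.0096² + 0.0288² + 0.5096² = 0.0156 + 0.0625 + 0.0001 + 0.0033 + 0.0001 + 0.0001 + 0.0008 + 0.2597 = 0.3423.
To 2 decimal places, D = 0.34.

0.34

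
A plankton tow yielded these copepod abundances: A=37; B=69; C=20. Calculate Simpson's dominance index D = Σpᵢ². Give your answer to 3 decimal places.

0.411

Total N = 37+69+20 = 126, so the proportions are 0.29365, 0.54762, 0.15873 (working shown to 5 dp, full precision carried).
D = 0.29365² + 0.54762² + 0.15873² = 0.08623 + 0.29989 + 0.02520 = 0.41131.
To 3 decimal places, D = 0.411.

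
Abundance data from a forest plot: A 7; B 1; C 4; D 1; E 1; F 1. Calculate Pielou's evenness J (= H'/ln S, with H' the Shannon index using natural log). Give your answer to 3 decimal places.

Total N = 7+1+4+1+1+1 = 15, so the proportions are 0.46667, 0.06667, 0.26667, 0.06667, 0.06667, 0.06667 (working shown to 5 dp, full precision carried).
H' = −Σ pᵢ ln pᵢ = −((-0.35567) + (-0.18054) + (-0.35247) + (-0.18054) + (-0.18054) + (-0.18054)) = 1.43028.
With S = 6 species, ln S = 1.79176, so J = 1.43028/1.79176 = 0.79825, i.e. 0.798 to 3 decimal places.

0.798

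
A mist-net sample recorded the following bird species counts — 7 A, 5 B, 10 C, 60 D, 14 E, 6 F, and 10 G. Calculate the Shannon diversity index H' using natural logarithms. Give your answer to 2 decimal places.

Total N = 7+5+10+60+14+6+10 = 112, so the proportions are 0.0625, 0.0446, 0.0893, 0.5357, 0.125, 0.0536, 0.0893 (working shown to 4 dp, full precision carried).
Each pᵢ ln pᵢ term: 0.0625×(-2.7726)=-0.1733, 0.0446×(-3.1091)=-0.1388, 0.0893×(-2.4159)=-0.2157, 0.5357×(-0.6242)=-0.3344, 0.125×(-2.0794)=-0.2599, 0.0536×(-2.9267)=-0.1568, 0.0893×(-2.4159)=-0.2157.
Sum = -1.4946, so H' = 1.49.

1.49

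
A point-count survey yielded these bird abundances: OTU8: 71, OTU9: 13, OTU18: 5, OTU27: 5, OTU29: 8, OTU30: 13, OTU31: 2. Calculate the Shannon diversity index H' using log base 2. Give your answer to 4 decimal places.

Total N = 71+13+5+5+8+13+2 = 117, so the proportions are 0.606838, 0.111111, 0.042735, 0.042735, 0.068376, 0.111111, 0.017094 (working shown to 6 dp, full precision carried).
Each pᵢ log₂ pᵢ term: 0.606838×(-0.720618)=-0.437298, 0.111111×(-3.169925)=-0.352214, 0.042735×(-4.548437)=-0.194378, 0.042735×(-4.548437)=-0.194378, 0.068376×(-3.870365)=-0.264640, 0.111111×(-3.169925)=-0.352214, 0.017094×(-5.870365)=-0.100348.
Sum = -1.895469, so H' = 1.8955.

1.8955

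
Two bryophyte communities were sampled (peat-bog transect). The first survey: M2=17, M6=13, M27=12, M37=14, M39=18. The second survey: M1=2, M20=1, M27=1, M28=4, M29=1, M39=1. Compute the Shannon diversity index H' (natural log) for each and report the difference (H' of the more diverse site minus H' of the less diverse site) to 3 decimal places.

The first survey: N=74, proportions 0.22973, 0.17568, 0.16216, 0.18919, 0.24324, giving H' = 1.59729 (working shown to 5 dp, full precision carried).
The second survey: N=10, proportions 0.2, 0.1, 0.1, 0.4, 0.1, 0.1, giving H' = 1.60944.
Difference = |1.59729 − 1.60944| = 0.01215, i.e. 0.012 to 3 decimal places.

0.012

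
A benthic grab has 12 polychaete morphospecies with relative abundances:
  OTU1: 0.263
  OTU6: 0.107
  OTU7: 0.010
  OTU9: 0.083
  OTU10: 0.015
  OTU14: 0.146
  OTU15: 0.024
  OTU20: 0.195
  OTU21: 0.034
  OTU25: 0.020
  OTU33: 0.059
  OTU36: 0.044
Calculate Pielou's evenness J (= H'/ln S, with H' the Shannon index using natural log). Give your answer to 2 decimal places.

H' = −Σ pᵢ ln pᵢ = −((-0.3513) + (-0.2391) + (-0.0461) + (-0.2066) + (-0.0630) + (-0.2809) + (-0.0895) + (-0.3188) + (-0.1150) + (-0.0782) + (-0.1670) + (-0.1374)) = 2.0929 (working shown to 4 dp, full precision carried).
With S = 12 species, ln S = 2.4849, so J = 2.0929/2.4849 = 0.8422, i.e. 0.84 to 2 decimal places.

0.84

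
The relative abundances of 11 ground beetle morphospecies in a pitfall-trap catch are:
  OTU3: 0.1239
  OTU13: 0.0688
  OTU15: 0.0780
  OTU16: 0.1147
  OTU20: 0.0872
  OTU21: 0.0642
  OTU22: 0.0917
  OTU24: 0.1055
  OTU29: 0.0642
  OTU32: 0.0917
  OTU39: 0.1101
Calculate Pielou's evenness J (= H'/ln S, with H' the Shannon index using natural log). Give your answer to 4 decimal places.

0.9900

H' = −Σ pᵢ ln pᵢ = −((-0.258738) + (-0.184147) + (-0.198982) + (-0.248375) + (-0.212729) + (-0.176277) + (-0.219093) + (-0.237274) + (-0.176277) + (-0.219093) + (-0.242921)) = 2.373906 (working shown to 6 dp, full precision carried).
With S = 11 species, ln S = 2.397895, so J = 2.373906/2.397895 = 0.989996, i.e. 0.9900 to 4 decimal places.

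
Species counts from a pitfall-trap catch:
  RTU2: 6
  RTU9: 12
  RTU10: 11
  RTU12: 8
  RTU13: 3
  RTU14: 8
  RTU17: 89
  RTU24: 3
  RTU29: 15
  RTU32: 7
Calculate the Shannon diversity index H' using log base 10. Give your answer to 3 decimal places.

Total N = 6+12+11+8+3+8+89+3+15+7 = 162, so the proportions are 0.03704, 0.07407, 0.0679, 0.04938, 0.01852, 0.04938, 0.54938, 0.01852, 0.09259, 0.04321 (working shown to 5 dp, full precision carried).
Each pᵢ log₁₀ pᵢ term: 0.03704×(-1.43136)=-0.05301, 0.07407×(-1.13033)=-0.08373, 0.0679×(-1.16812)=-0.07932, 0.04938×(-1.30643)=-0.06451, 0.01852×(-1.73239)=-0.03208, 0.04938×(-1.30643)=-0.06451, 0.54938×(-0.26013)=-0.14291, 0.01852×(-1.73239)=-0.03208, 0.09259×(-1.03342)=-0.09569, 0.04321×(-1.36442)=-0.05896.
Sum = -0.70680, so H' = 0.707.

0.707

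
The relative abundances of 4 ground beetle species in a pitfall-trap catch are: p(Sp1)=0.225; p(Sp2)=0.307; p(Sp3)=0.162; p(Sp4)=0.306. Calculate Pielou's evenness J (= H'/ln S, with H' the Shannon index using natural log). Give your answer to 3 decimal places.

0.978

H' = −Σ pᵢ ln pᵢ = −((-0.33562) + (-0.36254) + (-0.29487) + (-0.36236)) = 1.35538 (working shown to 5 dp, full precision carried).
With S = 4 species, ln S = 1.38629, so J = 1.35538/1.38629 = 0.97770, i.e. 0.978 to 3 decimal places.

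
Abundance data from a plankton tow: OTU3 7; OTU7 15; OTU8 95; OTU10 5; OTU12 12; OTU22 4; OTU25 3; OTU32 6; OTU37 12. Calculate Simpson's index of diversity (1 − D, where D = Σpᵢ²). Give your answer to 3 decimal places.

0.617

Total N = 7+15+95+5+12+4+3+6+12 = 159, so the proportions are 0.04403, 0.09434, 0.59748, 0.03145, 0.07547, 0.02516, 0.01887, 0.03774, 0.07547 (working shown to 5 dp, full precision carried).
D = 0.04403² + 0.09434² + 0.59748² + 0.03145² + 0.07547² + 0.02516² + 0.01887² + 0.03774² + 0.07547² = 0.00194 + 0.00890 + 0.35699 + 0.00099 + 0.00570 + 0.00063 + 0.00036 + 0.00142 + 0.00570 = 0.38262.
So 1 − D = 0.61738, i.e. 0.617 to 3 decimal places.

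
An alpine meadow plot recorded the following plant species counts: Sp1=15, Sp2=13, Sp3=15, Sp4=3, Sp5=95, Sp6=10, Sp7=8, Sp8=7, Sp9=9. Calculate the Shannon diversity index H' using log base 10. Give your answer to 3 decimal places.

0.696

Total N = 15+13+15+3+95+10+8+7+9 = 175, so the proportions are 0.08571, 0.07429, 0.08571, 0.01714, 0.54286, 0.05714, 0.04571, 0.04, 0.05143 (working shown to 5 dp, full precision carried).
Each pᵢ log₁₀ pᵢ term: 0.08571×(-1.06695)=-0.09145, 0.07429×(-1.12909)=-0.08388, 0.08571×(-1.06695)=-0.09145, 0.01714×(-1.76592)=-0.03027, 0.54286×(-0.26531)=-0.14403, 0.05714×(-1.24304)=-0.07103, 0.04571×(-1.33995)=-0.06125, 0.04×(-1.39794)=-0.05592, 0.05143×(-1.28880)=-0.06628.
Sum = -0.69557, so H' = 0.696.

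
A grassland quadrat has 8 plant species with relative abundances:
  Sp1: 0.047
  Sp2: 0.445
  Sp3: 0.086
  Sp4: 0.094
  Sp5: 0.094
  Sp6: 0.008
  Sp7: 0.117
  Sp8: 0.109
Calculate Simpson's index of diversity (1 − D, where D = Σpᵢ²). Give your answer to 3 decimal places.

0.749

D = 0.047² + 0.445² + 0.086² + 0.094² + 0.094² + 0.008² + 0.117² + 0.109² = 0.00221 + 0.19803 + 0.00740 + 0.00884 + 0.00884 + 0.00006 + 0.01369 + 0.01188 = 0.25094 (working shown to 5 dp, full precision carried).
So 1 − D = 0.74906, i.e. 0.749 to 3 decimal places.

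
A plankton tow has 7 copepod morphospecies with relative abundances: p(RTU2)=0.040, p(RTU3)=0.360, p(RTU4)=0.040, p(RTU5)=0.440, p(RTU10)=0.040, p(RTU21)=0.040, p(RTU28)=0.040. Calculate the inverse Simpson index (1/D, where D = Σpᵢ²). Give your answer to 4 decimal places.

D = 0.04² + 0.36² + 0.04² + 0.44² + 0.04² + 0.04² + 0.04² = 0.0016000 + 0.1296000 + 0.0016000 + 0.1936000 + 0.0016000 + 0.0016000 + 0.0016000 = 0.3312000 (working shown to 7 dp, full precision carried).
So 1/D = 3.019324, i.e. 3.0193 to 4 decimal places.

3.0193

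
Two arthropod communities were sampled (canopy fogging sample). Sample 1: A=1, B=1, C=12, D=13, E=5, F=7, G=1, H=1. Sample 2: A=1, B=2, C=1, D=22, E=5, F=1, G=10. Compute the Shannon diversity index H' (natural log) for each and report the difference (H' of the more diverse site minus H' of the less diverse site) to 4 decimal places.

0.2988

Sample 1: N=41, proportions 0.02439, 0.02439, 0.292683, 0.317073, 0.121951, 0.170732, 0.02439, 0.02439, giving H' = 1.644504 (working shown to 6 dp, full precision carried).
Sample 2: N=42, proportions 0.02381, 0.047619, 0.02381, 0.52381, 0.119048, 0.02381, 0.238095, giving H' = 1.345711.
Difference = |1.644504 − 1.345711| = 0.298793, i.e. 0.2988 to 4 decimal places.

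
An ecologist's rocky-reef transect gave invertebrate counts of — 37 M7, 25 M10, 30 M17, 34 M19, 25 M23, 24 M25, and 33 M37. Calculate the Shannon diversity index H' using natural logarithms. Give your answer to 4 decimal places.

1.9330

Total N = 37+25+30+34+25+24+33 = 208, so the proportions are 0.177885, 0.120192, 0.144231, 0.163462, 0.120192, 0.115385, 0.158654 (working shown to 6 dp, full precision carried).
Each pᵢ ln pᵢ term: 0.177885×(-1.726620)=-0.307139, 0.120192×(-2.118662)=-0.254647, 0.144231×(-1.936341)=-0.279280, 0.163462×(-1.811178)=-0.296058, 0.120192×(-2.118662)=-0.254647, 0.115385×(-2.159484)=-0.249171, 0.158654×(-1.841031)=-0.292087.
Sum = -1.933029, so H' = 1.9330.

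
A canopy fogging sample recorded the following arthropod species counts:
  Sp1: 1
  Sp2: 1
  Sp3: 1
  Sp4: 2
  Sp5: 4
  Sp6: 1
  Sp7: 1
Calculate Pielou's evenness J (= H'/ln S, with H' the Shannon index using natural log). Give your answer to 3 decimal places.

Total N = 1+1+1+2+4+1+1 = 11, so the proportions are 0.09091, 0.09091, 0.09091, 0.18182, 0.36364, 0.09091, 0.09091 (working shown to 5 dp, full precision carried).
H' = −Σ pᵢ ln pᵢ = −((-0.21799) + (-0.21799) + (-0.21799) + (-0.30995) + (-0.36785) + (-0.21799) + (-0.21799)) = 1.76776.
With S = 7 species, ln S = 1.94591, so J = 1.76776/1.94591 = 0.90845, i.e. 0.908 to 3 decimal places.

0.908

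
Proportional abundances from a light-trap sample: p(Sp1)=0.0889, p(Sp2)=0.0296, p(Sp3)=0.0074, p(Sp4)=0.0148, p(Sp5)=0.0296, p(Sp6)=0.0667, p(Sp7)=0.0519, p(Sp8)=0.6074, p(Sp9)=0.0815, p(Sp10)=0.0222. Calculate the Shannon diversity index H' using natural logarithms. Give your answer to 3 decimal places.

Each pᵢ ln pᵢ term (working shown to 5 dp, full precision carried): 0.0889×(-2.42024)=-0.21516, 0.0296×(-3.51998)=-0.10419, 0.0074×(-4.90628)=-0.03631, 0.0148×(-4.21313)=-0.06235, 0.0296×(-3.51998)=-0.10419, 0.0667×(-2.70755)=-0.18059, 0.0519×(-2.95844)=-0.15354, 0.6074×(-0.49857)=-0.30283, 0.0815×(-2.50715)=-0.20433, 0.0222×(-3.80766)=-0.08453.
Sum = -1.44803, so H' = 1.448.

1.448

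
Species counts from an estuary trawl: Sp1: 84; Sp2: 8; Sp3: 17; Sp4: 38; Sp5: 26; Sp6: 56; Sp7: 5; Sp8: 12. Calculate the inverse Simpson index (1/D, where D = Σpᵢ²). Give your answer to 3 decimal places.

Total N = 84+8+17+38+26+56+5+12 = 246, so the proportions are 0.3414634, 0.0325203, 0.0691057, 0.1544715, 0.1056911, 0.2276423, 0.0203252, 0.0487805 (working shown to 7 dp, full precision carried).
D = 0.3414634² + 0.0325203² + 0.0691057² + 0.1544715² + 0.1056911² + 0.2276423² + 0.0203252² + 0.0487805² = 0.1165973 + 0.0010576 + 0.0047756 + 0.0238615 + 0.0111706 + 0.0518210 + 0.0004131 + 0.0023795 = 0.2120761.
So 1/D = 4.71529, i.e. 4.715 to 3 decimal places.

4.715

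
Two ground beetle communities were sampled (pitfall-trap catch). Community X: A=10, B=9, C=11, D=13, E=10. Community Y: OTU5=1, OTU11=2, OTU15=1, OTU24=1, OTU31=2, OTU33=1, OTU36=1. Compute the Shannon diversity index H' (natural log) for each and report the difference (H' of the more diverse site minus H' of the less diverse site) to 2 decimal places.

0.29

Community X: N=53, proportions 0.1887, 0.1698, 0.2075, 0.2453, 0.1887, giving H' = 1.6015 (working shown to 4 dp, full precision carried).
Community Y: N=9, proportions 0.1111, 0.2222, 0.1111, 0.1111, 0.2222, 0.1111, 0.1111, giving H' = 1.8892.
Difference = |1.6015 − 1.8892| = 0.2877, i.e. 0.29 to 2 decimal places.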